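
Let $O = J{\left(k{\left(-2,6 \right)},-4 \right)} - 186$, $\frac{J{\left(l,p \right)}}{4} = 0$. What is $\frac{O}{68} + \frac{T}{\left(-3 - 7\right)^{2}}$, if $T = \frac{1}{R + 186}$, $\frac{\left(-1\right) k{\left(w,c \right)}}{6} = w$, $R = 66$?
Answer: $- \frac{1171783}{428400} \approx -2.7353$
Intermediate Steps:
$k{\left(w,c \right)} = - 6 w$
$J{\left(l,p \right)} = 0$ ($J{\left(l,p \right)} = 4 \cdot 0 = 0$)
$T = \frac{1}{252}$ ($T = \frac{1}{66 + 186} = \frac{1}{252} \approx 0.0039683$)
$O = -186$ ($O = 0 - 186 = -186$)
$\frac{O}{68} + \frac{T}{\left(-3 - 7\right)^{2}} = - \frac{186}{68} + \frac{1}{252 \left(-3 - 7\right)^{2}} = \left(-186\right) \frac{1}{68} + \frac{1}{252 \left(-3 - 7\right)^{2}} = - \frac{93}{34} + \frac{1}{252 \left(-10\right)^{2}} = - \frac{93}{34} + \frac{1}{252 \cdot 100} = - \frac{93}{34} + \frac{1}{252} \cdot \frac{1}{100} = - \frac{93}{34} + \frac{1}{25200} = - \frac{1171783}{428400}$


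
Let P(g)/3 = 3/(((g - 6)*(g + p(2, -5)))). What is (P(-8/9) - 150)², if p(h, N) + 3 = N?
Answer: 552451779441/24601600 ≈ 22456.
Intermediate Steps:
p(h, N) = -3 + N
P(g) = 9/((-8 + g)*(-6 + g)) (P(g) = 3*(3/(((g - 6)*(g + (-3 - 5))))) = 3*(3/(((-6 + g)*(g - 8)))) = 3*(3/(((-6 + g)*(-8 + g)))) = 3*(3/(((-8 + g)*(-6 + g)))) = 3*(3*(1/((-8 + g)*(-6 + g)))) = 3*(3/((-8 + g)*(-6 + g))) = 9/((-8 + g)*(-6 + g)))
(P(-8/9) - 150)² = (9/(48 + (-8/9)² - (-112)/9) - 150)² = (9/(48 + (-8*⅑)² - (-112)/9) - 150)² = (9/(48 + (-8/9)² - 14*(-8/9)) - 150)² = (9/(48 + 64/81 + 112/9) - 150)² = (9/(4960/81) - 150)² = (9*(81/4960) - 150)² = (729/4960 - 150)² = (-743271/4960)² = 552451779441/24601600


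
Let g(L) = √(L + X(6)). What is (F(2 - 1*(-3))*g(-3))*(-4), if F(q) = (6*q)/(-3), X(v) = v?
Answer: 40*√3 ≈ 69.282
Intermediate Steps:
F(q) = -2*q (F(q) = (6*q)*(-⅓) = -2*q)
g(L) = √(6 + L) (g(L) = √(L + 6) = √(6 + L))
(F(2 - 1*(-3))*g(-3))*(-4) = ((-2*(2 - 1*(-3)))*√(6 - 3))*(-4) = ((-2*(2 + 3))*√3)*(-4) = ((-2*5)*√3)*(-4) = -10*√3*(-4) = 40*√3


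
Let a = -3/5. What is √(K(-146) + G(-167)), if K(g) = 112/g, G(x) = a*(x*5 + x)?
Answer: √79992670/365 ≈ 24.504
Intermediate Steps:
a = -⅗ (a = -3*⅕ = -⅗ ≈ -0.60000)
G(x) = -18*x/5 (G(x) = -3*(x*5 + x)/5 = -3*(5*x + x)/5 = -18*x/5)
√(K(-146) + G(-167)) = √(112/(-146) - 18/5*(-167)) = √(112*(-1/146) + 3006/5) = √(-56/73 + 3006/5) = √(219158/365) = √79992670/365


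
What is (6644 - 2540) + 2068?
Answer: 6172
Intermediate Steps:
(6644 - 2540) + 2068 = 4104 + 2068 = 6172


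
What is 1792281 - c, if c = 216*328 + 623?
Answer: 1720810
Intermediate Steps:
c = 71471 (c = 70848 + 623 = 71471)
1792281 - c = 1792281 - 1*71471 = 1792281 - 71471 = 1720810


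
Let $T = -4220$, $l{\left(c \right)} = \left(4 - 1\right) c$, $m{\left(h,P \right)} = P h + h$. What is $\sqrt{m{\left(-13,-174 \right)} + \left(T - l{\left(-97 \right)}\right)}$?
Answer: $4 i \sqrt{105} \approx 40.988 i$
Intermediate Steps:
$m{\left(h,P \right)} = h + P h$
$l{\left(c \right)} = 3 c$
$\sqrt{m{\left(-13,-174 \right)} + \left(T - l{\left(-97 \right)}\right)} = \sqrt{- 13 \left(1 - 174\right) - \left(4220 + 3 \left(-97\right)\right)} = \sqrt{\left(-13\right) \left(-173\right) - 3929} = \sqrt{2249 + \left(-4220 + 291\right)} = \sqrt{2249 - 3929} = \sqrt{-1680} = 4 i \sqrt{105}$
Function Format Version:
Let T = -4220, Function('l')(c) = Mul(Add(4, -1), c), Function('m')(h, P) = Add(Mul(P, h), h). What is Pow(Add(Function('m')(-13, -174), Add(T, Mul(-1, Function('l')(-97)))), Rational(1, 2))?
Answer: Mul(4, I, Pow(105, Rational(1, 2))) ≈ Mul(40.988, I)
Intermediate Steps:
Function('m')(h, P) = Add(h, Mul(P, h))
Function('l')(c) = Mul(3, c)
Pow(Add(Function('m')(-13, -174), Add(T, Mul(-1, Function('l')(-97)))), Rational(1, 2)) = Pow(Add(Mul(-13, Add(1, -174)), Add(-4220, Mul(-1, Mul(3, -97)))), Rational(1, 2)) = Pow(Add(Mul(-13, -173), Add(-4220, Mul(-1, -291))), Rational(1, 2)) = Pow(Add(2249, Add(-4220, 291)), Rational(1, 2)) = Pow(Add(2249, -3929), Rational(1, 2)) = Pow(-1680, Rational(1, 2)) = Mul(4, I, Pow(105, Rational(1, 2)))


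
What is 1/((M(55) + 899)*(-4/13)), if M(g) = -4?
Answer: -13/3580 ≈ -0.0036313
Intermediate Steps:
1/((M(55) + 899)*(-4/13)) = 1/((-4 + 899)*(-4/13)) = 1/(895*(-4*1/13)) = 1/(895*(-4/13)) = 1/(-3580/13) = -13/3580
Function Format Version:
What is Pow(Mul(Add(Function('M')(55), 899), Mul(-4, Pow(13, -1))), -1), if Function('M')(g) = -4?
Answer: Rational(-13, 3580) ≈ -0.0036313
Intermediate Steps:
Pow(Mul(Add(Function('M')(55), 899), Mul(-4, Pow(13, -1))), -1) = Pow(Mul(Add(-4, 899), Mul(-4, Pow(13, -1))), -1) = Pow(Mul(895, Mul(-4, Rational(1, 13))), -1) = Pow(Mul(895, Rational(-4, 13)), -1) = Pow(Rational(-3580, 13), -1) = Rational(-13, 3580)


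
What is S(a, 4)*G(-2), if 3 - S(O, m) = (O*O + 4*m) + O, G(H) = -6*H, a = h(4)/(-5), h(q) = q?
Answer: -3852/25 ≈ -154.08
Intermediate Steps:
a = -⅘ (a = 4/(-5) = 4*(-⅕) = -⅘ ≈ -0.80000)
S(O, m) = 3 - O - O² - 4*m (S(O, m) = 3 - ((O*O + 4*m) + O) = 3 - ((O² + 4*m) + O) = 3 - (O + O² + 4*m) = 3 + (-O - O² - 4*m) = 3 - O - O² - 4*m)
S(a, 4)*G(-2) = (3 - 1*(-⅘) - (-⅘)² - 4*4)*(-6*(-2)) = (3 + ⅘ - 1*16/25 - 16)*12 = (3 + ⅘ - 16/25 - 16)*12 = -321/25*12 = -3852/25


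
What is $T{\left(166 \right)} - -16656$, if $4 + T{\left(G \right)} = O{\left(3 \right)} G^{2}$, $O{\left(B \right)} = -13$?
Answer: $-341576$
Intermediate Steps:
$T{\left(G \right)} = -4 - 13 G^{2}$
$T{\left(166 \right)} - -16656 = \left(-4 - 13 \cdot 166^{2}\right) - -16656 = \left(-4 - 358228\right) + 16656 = -358232 + 16656 = -341576$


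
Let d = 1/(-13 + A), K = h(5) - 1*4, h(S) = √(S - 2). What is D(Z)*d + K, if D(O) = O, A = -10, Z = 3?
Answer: -95/23 + √3 ≈ -2.3984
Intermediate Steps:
h(S) = √(-2 + S)
K = -4 + √3 (K = √(-2 + 5) - 1*4 = √3 - 4 = -4 + √3 ≈ -2.2679)
d = -1/23 (d = 1/(-13 - 10) = 1/(-23) = -1/23 ≈ -0.043478)
D(Z)*d + K = 3*(-1/23) + (-4 + √3) = -3/23 + (-4 + √3) = -95/23 + √3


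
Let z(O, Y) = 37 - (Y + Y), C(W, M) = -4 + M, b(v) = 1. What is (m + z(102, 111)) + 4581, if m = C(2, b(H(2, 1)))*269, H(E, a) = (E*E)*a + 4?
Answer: 3589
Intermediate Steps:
H(E, a) = 4 + a*E**2 (H(E, a) = E**2*a + 4 = a*E**2 + 4 = 4 + a*E**2)
m = -807 (m = (-4 + 1)*269 = -3*269 = -807)
z(O, Y) = 37 - 2*Y
(m + z(102, 111)) + 4581 = (-807 + (37 - 2*111)) + 4581 = (-807 + (37 - 222)) + 4581 = (-807 - 185) + 4581 = -992 + 4581 = 3589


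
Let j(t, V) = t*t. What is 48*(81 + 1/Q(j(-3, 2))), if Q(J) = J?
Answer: 11680/3 ≈ 3893.3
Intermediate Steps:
j(t, V) = t**2
48*(81 + 1/Q(j(-3, 2))) = 48*(81 + 1/((-3)**2)) = 48*(81 + 1/9) = 48*(730/9) = 11680/3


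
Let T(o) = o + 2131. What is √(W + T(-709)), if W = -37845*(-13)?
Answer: 3*√54823 ≈ 702.43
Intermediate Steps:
W = 491985
T(o) = 2131 + o
√(W + T(-709)) = √(491985 + (2131 - 709)) = √(491985 + 1422) = √493407 = 3*√54823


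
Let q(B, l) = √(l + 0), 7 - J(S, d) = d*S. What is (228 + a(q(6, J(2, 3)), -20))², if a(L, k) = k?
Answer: 43264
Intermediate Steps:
J(S, d) = 7 - S*d (J(S, d) = 7 - d*S = 7 - S*d)
q(B, l) = √l
(228 + a(q(6, J(2, 3)), -20))² = (228 - 20)² = 208² = 43264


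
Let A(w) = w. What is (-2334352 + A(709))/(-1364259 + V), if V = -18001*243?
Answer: 777881/1912834 ≈ 0.40666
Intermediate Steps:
V = -4374243
(-2334352 + A(709))/(-1364259 + V) = (-2334352 + 709)/(-1364259 - 4374243) = -2333643/(-5738502) = -2333643*(-1/5738502) = 777881/1912834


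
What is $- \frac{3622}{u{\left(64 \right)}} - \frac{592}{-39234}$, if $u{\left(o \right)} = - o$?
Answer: $\frac{35535859}{627744} \approx 56.609$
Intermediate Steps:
$- \frac{3622}{u{\left(64 \right)}} - \frac{592}{-39234} = - \frac{3622}{\left(-1\right) 64} - \frac{592}{-39234} = - \frac{3622}{-64} - - \frac{296}{19617} = \left(-3622\right) \left(- \frac{1}{64}\right) + \frac{296}{19617} = \frac{1811}{32} + \frac{296}{19617} = \frac{35535859}{627744}$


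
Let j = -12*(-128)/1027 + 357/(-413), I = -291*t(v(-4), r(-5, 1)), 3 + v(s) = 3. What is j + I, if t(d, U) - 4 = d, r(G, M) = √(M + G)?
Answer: -70492005/60593 ≈ -1163.4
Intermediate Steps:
r(G, M) = √(G + M)
v(s) = 0 (v(s) = -3 + 3 = 0)
t(d, U) = 4 + d
I = -1164 (I = -291*(4 + 0) = -291*4 = -1164)
j = 38247/60593 (j = 1536*(1/1027) + 357*(-1/413) = 1536/1027 - 51/59 = 38247/60593 ≈ 0.63121)
j + I = 38247/60593 - 1164 = -70492005/60593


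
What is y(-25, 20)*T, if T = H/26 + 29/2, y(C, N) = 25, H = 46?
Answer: 10575/26 ≈ 406.73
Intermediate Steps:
T = 423/26 (T = 46/26 + 29/2 = 46*(1/26) + 29*(½) = 23/13 + 29/2 = 423/26 ≈ 16.269)
y(-25, 20)*T = 25*(423/26) = 10575/26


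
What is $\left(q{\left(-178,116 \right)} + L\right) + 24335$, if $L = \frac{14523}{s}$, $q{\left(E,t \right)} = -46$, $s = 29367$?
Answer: $\frac{237769862}{9789} \approx 24290.0$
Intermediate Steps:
$L = \frac{4841}{9789}$ ($L = \frac{14523}{29367} = 14523 \cdot \frac{1}{29367} = \frac{4841}{9789} \approx 0.49453$)
$\left(q{\left(-178,116 \right)} + L\right) + 24335 = \left(-46 + \frac{4841}{9789}\right) + 24335 = - \frac{445453}{9789} + 24335 = \frac{237769862}{9789}$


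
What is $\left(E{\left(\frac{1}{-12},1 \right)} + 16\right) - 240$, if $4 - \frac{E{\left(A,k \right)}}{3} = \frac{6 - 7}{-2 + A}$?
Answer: $- \frac{5336}{25} \approx -213.44$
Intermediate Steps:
$E{\left(A,k \right)} = 12 + \frac{3}{-2 + A}$ ($E{\left(A,k \right)} = 12 - 3 \frac{6 - 7}{-2 + A} = 12 - 3 \left(- \frac{1}{-2 + A}\right) = 12 + \frac{3}{-2 + A}$)
$\left(E{\left(\frac{1}{-12},1 \right)} + 16\right) - 240 = \left(\frac{3 \left(-7 + \frac{4}{-12}\right)}{-2 + \frac{1}{-12}} + 16\right) - 240 = \left(\frac{3 \left(-7 + 4 \left(- \frac{1}{12}\right)\right)}{-2 - \frac{1}{12}} + 16\right) - 240 = \left(\frac{3 \left(-7 - \frac{1}{3}\right)}{- \frac{25}{12}} + 16\right) - 240 = \left(3 \left(- \frac{12}{25}\right) \left(- \frac{22}{3}\right) + 16\right) - 240 = \left(\frac{264}{25} + 16\right) - 240 = \frac{664}{25} - 240 = - \frac{5336}{25}$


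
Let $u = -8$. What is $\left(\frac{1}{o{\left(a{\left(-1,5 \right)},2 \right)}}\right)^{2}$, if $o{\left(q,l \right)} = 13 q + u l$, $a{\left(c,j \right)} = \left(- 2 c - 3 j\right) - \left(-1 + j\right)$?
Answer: $\frac{1}{56169} \approx 1.7803 \cdot 10^{-5}$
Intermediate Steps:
$a{\left(c,j \right)} = 1 - 4 j - 2 c$ ($a{\left(c,j \right)} = \left(- 3 j - 2 c\right) - \left(-1 + j\right) = 1 - 4 j - 2 c$)
$o{\left(q,l \right)} = - 8 l + 13 q$ ($o{\left(q,l \right)} = 13 q - 8 l = - 8 l + 13 q$)
$\left(\frac{1}{o{\left(a{\left(-1,5 \right)},2 \right)}}\right)^{2} = \left(\frac{1}{\left(-8\right) 2 + 13 \left(1 - 20 - -2\right)}\right)^{2} = \left(\frac{1}{-16 + 13 \left(1 - 20 + 2\right)}\right)^{2} = \left(\frac{1}{-16 + 13 \left(-17\right)}\right)^{2} = \left(\frac{1}{-16 - 221}\right)^{2} = \left(\frac{1}{-237}\right)^{2} = \left(- \frac{1}{237}\right)^{2} = \frac{1}{56169}$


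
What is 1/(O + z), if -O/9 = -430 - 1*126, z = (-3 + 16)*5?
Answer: 1/5069 ≈ 0.00019728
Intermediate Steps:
z = 65 (z = 13*5 = 65)
O = 5004 (O = -9*(-430 - 1*126) = -9*(-430 - 126) = -9*(-556) = 5004)
1/(O + z) = 1/(5004 + 65) = 1/5069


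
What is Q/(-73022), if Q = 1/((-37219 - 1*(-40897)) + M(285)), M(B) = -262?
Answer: -1/249443152 ≈ -4.0089e-9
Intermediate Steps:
Q = 1/3416 (Q = 1/((-37219 - 1*(-40897)) - 262) = 1/((-37219 + 40897) - 262) = 1/(3678 - 262) = 1/3416 ≈ 0.00029274)
Q/(-73022) = (1/3416)/(-73022) = (1/3416)*(-1/73022) = -1/249443152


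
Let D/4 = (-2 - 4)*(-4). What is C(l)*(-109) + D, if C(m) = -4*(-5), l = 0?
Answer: -2084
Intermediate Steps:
C(m) = 20
D = 96 (D = 4*((-2 - 4)*(-4)) = 4*(-6*(-4)) = 4*24 = 96)
C(l)*(-109) + D = 20*(-109) + 96 = -2180 + 96 = -2084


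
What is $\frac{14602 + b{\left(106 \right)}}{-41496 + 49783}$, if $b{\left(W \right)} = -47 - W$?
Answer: $\frac{14449}{8287} \approx 1.7436$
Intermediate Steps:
$\frac{14602 + b{\left(106 \right)}}{-41496 + 49783} = \frac{14602 - 153}{-41496 + 49783} = \frac{14602 - 153}{8287} = \left(14602 - 153\right) \frac{1}{8287} = 14449 \cdot \frac{1}{8287} = \frac{14449}{8287}$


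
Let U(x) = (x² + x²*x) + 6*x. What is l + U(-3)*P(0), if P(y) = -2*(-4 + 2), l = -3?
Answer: -147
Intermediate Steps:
P(y) = 4 (P(y) = -2*(-2) = 4)
U(x) = x² + x³ + 6*x (U(x) = (x² + x³) + 6*x = x² + x³ + 6*x)
l + U(-3)*P(0) = -3 - 3*(6 - 3 + (-3)²)*4 = -3 - 3*(6 - 3 + 9)*4 = -3 - 3*12*4 = -3 - 36*4 = -3 - 144 = -147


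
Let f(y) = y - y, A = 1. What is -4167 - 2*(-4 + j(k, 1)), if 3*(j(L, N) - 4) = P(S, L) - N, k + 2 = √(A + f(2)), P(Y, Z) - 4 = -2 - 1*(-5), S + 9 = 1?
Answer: -4171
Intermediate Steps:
S = -8 (S = -9 + 1 = -8)
P(Y, Z) = 7 (P(Y, Z) = 4 + (-2 - 1*(-5)) = 4 + (-2 + 5) = 4 + 3 = 7)
f(y) = 0
k = -1 (k = -2 + √(1 + 0) = -2 + √1 = -2 + 1 = -1)
j(L, N) = 19/3 - N/3 (j(L, N) = 4 + (7 - N)/3 = 4 + (7/3 - N/3) = 19/3 - N/3)
-4167 - 2*(-4 + j(k, 1)) = -4167 - 2*(-4 + (19/3 - ⅓*1)) = -4167 - 2*(-4 + (19/3 - ⅓)) = -4167 - 2*(-4 + 6) = -4167 - 2*2 = -4167 - 4 = -4171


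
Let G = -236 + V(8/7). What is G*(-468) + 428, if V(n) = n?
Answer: 772388/7 ≈ 1.1034e+5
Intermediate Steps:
G = -1644/7 (G = -236 + 8/7 = -1644/7 ≈ -234.86)
G*(-468) + 428 = -1644/7*(-468) + 428 = 769392/7 + 428 = 772388/7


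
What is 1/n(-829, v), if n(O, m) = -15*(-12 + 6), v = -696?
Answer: 1/90 ≈ 0.011111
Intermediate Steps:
n(O, m) = 90 (n(O, m) = -15*(-6) = 90)
1/n(-829, v) = 1/90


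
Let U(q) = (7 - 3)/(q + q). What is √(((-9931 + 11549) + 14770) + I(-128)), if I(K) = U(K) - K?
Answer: 3*√117447/8 ≈ 128.51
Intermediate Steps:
U(q) = 2/q (U(q) = 4/((2*q)) = 4*(1/(2*q)) = 2/q)
I(K) = -K + 2/K (I(K) = 2/K - K = -K + 2/K)
√(((-9931 + 11549) + 14770) + I(-128)) = √(((-9931 + 11549) + 14770) + (-1*(-128) + 2/(-128))) = √((1618 + 14770) + (128 + 2*(-1/128))) = √(16388 + (128 - 1/64)) = √(16388 + 8191/64) = √(1057023/64) = 3*√117447/8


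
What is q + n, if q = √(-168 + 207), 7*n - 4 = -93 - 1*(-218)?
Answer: 129/7 + √39 ≈ 24.674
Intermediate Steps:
n = 129/7 (n = 4/7 + (-93 - 1*(-218))/7 = 4/7 + (-93 + 218)/7 = 4/7 + (⅐)*125 = 4/7 + 125/7 = 129/7 ≈ 18.429)
q = √39 ≈ 6.2450
q + n = √39 + 129/7 = 129/7 + √39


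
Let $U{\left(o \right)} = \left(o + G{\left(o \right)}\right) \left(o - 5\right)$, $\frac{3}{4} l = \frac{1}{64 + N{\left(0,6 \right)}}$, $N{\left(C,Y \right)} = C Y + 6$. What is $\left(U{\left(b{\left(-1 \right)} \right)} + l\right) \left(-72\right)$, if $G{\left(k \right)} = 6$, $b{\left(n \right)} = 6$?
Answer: $- \frac{30288}{35} \approx -865.37$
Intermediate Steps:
$N{\left(C,Y \right)} = 6 + C Y$
$l = \frac{2}{105}$ ($l = \frac{4}{3 \left(64 + \left(6 + 0 \cdot 6\right)\right)} = \frac{4}{3 \left(64 + \left(6 + 0\right)\right)} = \frac{4}{3 \left(64 + 6\right)} = \frac{4}{3 \cdot 70} = \frac{4}{3} \cdot \frac{1}{70} = \frac{2}{105} \approx 0.019048$)
$U{\left(o \right)} = \left(-5 + o\right) \left(6 + o\right)$ ($U{\left(o \right)} = \left(o + 6\right) \left(o - 5\right) = \left(6 + o\right) \left(-5 + o\right) = \left(-5 + o\right) \left(6 + o\right)$)
$\left(U{\left(b{\left(-1 \right)} \right)} + l\right) \left(-72\right) = \left(\left(-30 + 6 + 6^{2}\right) + \frac{2}{105}\right) \left(-72\right) = \left(\left(-30 + 6 + 36\right) + \frac{2}{105}\right) \left(-72\right) = \left(12 + \frac{2}{105}\right) \left(-72\right) = \frac{1262}{105} \left(-72\right) = - \frac{30288}{35}$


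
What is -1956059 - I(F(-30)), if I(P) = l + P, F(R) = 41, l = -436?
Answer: -1955664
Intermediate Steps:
I(P) = -436 + P
-1956059 - I(F(-30)) = -1956059 - (-436 + 41) = -1956059 - 1*(-395) = -1956059 + 395 = -1955664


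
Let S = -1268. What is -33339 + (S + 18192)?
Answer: -16415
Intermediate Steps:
-33339 + (S + 18192) = -33339 + (-1268 + 18192) = -33339 + 16924 = -16415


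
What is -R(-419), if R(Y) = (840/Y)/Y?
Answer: -840/175561 ≈ -0.0047847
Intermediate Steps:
R(Y) = 840/Y²
-R(-419) = -840/(-419)² = -840/175561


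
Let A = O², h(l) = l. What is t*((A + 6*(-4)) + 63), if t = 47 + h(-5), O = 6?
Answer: 3150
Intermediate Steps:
A = 36 (A = 6² = 36)
t = 42 (t = 47 - 5 = 42)
t*((A + 6*(-4)) + 63) = 42*((36 + 6*(-4)) + 63) = 42*((36 - 24) + 63) = 42*(12 + 63) = 42*75 = 3150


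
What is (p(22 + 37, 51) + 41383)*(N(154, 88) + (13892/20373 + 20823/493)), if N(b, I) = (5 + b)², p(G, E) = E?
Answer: 10538764150262096/10043889 ≈ 1.0493e+9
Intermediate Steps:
(p(22 + 37, 51) + 41383)*(N(154, 88) + (13892/20373 + 20823/493)) = (51 + 41383)*((5 + 154)² + (13892/20373 + 20823/493)) = 41434*(159² + (13892*(1/20373) + 20823*(1/493))) = 41434*(25281 + (13892/20373 + 20823/493)) = 41434*(25281 + 431075735/10043889) = 41434*(254350633544/10043889) = 10538764150262096/10043889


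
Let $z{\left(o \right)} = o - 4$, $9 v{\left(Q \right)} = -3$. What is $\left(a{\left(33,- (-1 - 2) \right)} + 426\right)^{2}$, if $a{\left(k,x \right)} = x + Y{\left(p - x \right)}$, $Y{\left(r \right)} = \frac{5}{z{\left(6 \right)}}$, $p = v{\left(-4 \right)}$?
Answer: $\frac{744769}{4} \approx 1.8619 \cdot 10^{5}$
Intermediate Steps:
$v{\left(Q \right)} = - \frac{1}{3}$ ($v{\left(Q \right)} = \frac{1}{9} \left(-3\right) = - \frac{1}{3}$)
$p = - \frac{1}{3} \approx -0.33333$
$z{\left(o \right)} = -4 + o$ ($z{\left(o \right)} = o - 4 = -4 + o$)
$Y{\left(r \right)} = \frac{5}{2}$ ($Y{\left(r \right)} = \frac{5}{-4 + 6} = \frac{5}{2}$)
$a{\left(k,x \right)} = \frac{5}{2} + x$ ($a{\left(k,x \right)} = x + \frac{5}{2} = \frac{5}{2} + x$)
$\left(a{\left(33,- (-1 - 2) \right)} + 426\right)^{2} = \left(\left(\frac{5}{2} - \left(-1 - 2\right)\right) + 426\right)^{2} = \left(\left(\frac{5}{2} - -3\right) + 426\right)^{2} = \left(\left(\frac{5}{2} + 3\right) + 426\right)^{2} = \left(\frac{11}{2} + 426\right)^{2} = \left(\frac{863}{2}\right)^{2} = \frac{744769}{4}$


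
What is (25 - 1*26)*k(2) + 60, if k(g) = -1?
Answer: 61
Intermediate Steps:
(25 - 1*26)*k(2) + 60 = (25 - 1*26)*(-1) + 60 = (25 - 26)*(-1) + 60 = -1*(-1) + 60 = 1 + 60 = 61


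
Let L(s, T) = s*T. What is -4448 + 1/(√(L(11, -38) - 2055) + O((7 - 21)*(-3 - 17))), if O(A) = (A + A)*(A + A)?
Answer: (-4448*√2473 + 1394892799*I)/(√2473 - 313600*I) ≈ -4448.0 - 9.3132e-10*I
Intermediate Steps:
L(s, T) = T*s
O(A) = 4*A² (O(A) = (2*A)*(2*A) = 4*A²)
-4448 + 1/(√(L(11, -38) - 2055) + O((7 - 21)*(-3 - 17))) = -4448 + 1/(√(-38*11 - 2055) + 4*((7 - 21)*(-3 - 17))²) = -4448 + 1/(√(-418 - 2055) + 4*(-14*(-20))²) = -4448 + 1/(√(-2473) + 4*280²) = -4448 + 1/(I*√2473 + 4*78400) = -4448 + 1/(I*√2473 + 313600) = -4448 + 1/(313600 + I*√2473)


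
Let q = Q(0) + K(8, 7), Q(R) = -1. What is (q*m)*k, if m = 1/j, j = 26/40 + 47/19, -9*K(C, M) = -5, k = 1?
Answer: -1520/10683 ≈ -0.14228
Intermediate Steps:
K(C, M) = 5/9 (K(C, M) = -⅑*(-5) = 5/9)
j = 1187/380 (j = 26*(1/40) + 47*(1/19) = 13/20 + 47/19 = 1187/380 ≈ 3.1237)
q = -4/9 (q = -1 + 5/9 = -4/9 ≈ -0.44444)
m = 380/1187 (m = 1/(1187/380) = 380/1187 ≈ 0.32013)
(q*m)*k = -4/9*380/1187*1 = -1520/10683*1 = -1520/10683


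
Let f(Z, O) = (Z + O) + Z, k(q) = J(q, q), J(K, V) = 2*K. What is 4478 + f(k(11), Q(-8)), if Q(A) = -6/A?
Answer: 18091/4 ≈ 4522.8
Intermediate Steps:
k(q) = 2*q
f(Z, O) = O + 2*Z (f(Z, O) = (O + Z) + Z = O + 2*Z)
4478 + f(k(11), Q(-8)) = 4478 + (-6/(-8) + 2*(2*11)) = 4478 + (-6*(-⅛) + 2*22) = 4478 + (¾ + 44) = 4478 + 179/4 = 18091/4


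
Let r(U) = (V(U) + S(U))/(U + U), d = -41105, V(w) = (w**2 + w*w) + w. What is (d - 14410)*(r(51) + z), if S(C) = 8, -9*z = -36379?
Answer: -23180639845/102 ≈ -2.2726e+8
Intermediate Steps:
z = 36379/9 (z = -1/9*(-36379) = 36379/9 ≈ 4042.1)
V(w) = w + 2*w**2 (V(w) = (w**2 + w**2) + w = 2*w**2 + w = w + 2*w**2)
r(U) = (8 + U*(1 + 2*U))/(2*U) (r(U) = (U*(1 + 2*U) + 8)/(U + U) = (8 + U*(1 + 2*U))/((2*U)) = (8 + U*(1 + 2*U))*(1/(2*U)) = (8 + U*(1 + 2*U))/(2*U))
(d - 14410)*(r(51) + z) = (-41105 - 14410)*((1/2 + 51 + 4/51) + 36379/9) = -55515*((1/2 + 51 + 4*(1/51)) + 36379/9) = -55515*((1/2 + 51 + 4/51) + 36379/9) = -55515*(5261/102 + 36379/9) = -55515*1252669/306 = -23180639845/102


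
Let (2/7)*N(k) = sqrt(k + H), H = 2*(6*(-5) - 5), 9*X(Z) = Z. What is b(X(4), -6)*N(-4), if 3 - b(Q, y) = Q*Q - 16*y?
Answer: -52843*I*sqrt(74)/162 ≈ -2806.0*I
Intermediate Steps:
X(Z) = Z/9
b(Q, y) = 3 - Q**2 + 16*y (b(Q, y) = 3 - (Q*Q - 16*y) = 3 - (Q**2 - 16*y) = 3 + (-Q**2 + 16*y) = 3 - Q**2 + 16*y)
H = -70 (H = 2*(-30 - 5) = 2*(-35) = -70)
N(k) = 7*sqrt(-70 + k)/2 (N(k) = 7*sqrt(k - 70)/2 = 7*sqrt(-70 + k)/2)
b(X(4), -6)*N(-4) = (3 - ((1/9)*4)**2 + 16*(-6))*(7*sqrt(-70 - 4)/2) = (3 - (4/9)**2 - 96)*(7*sqrt(-74)/2) = (3 - 1*16/81 - 96)*(7*(I*sqrt(74))/2) = (3 - 16/81 - 96)*(7*I*sqrt(74)/2) = -52843*I*sqrt(74)/162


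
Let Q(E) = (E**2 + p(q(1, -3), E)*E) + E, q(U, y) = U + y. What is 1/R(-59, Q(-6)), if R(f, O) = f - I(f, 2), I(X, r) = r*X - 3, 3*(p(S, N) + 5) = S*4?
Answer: 1/62 ≈ 0.016129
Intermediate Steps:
p(S, N) = -5 + 4*S/3 (p(S, N) = -5 + (S*4)/3 = -5 + (4*S)/3 = -5 + 4*S/3)
I(X, r) = -3 + X*r (I(X, r) = X*r - 3 = -3 + X*r)
Q(E) = E**2 - 20*E/3 (Q(E) = (E**2 + (-5 + 4*(1 - 3)/3)*E) + E = (E**2 + (-5 + (4/3)*(-2))*E) + E = (E**2 + (-5 - 8/3)*E) + E = (E**2 - 23*E/3) + E = E**2 - 20*E/3)
R(f, O) = 3 - f (R(f, O) = f - (-3 + f*2) = f - (-3 + 2*f) = f + (3 - 2*f) = 3 - f)
1/R(-59, Q(-6)) = 1/(3 - 1*(-59)) = 1/(3 + 59) = 1/62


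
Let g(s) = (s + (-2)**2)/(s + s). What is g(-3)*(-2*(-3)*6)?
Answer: -6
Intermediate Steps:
g(s) = (4 + s)/(2*s) (g(s) = (s + 4)/((2*s)) = (4 + s)*(1/(2*s)) = (4 + s)/(2*s))
g(-3)*(-2*(-3)*6) = ((1/2)*(4 - 3)/(-3))*(-2*(-3)*6) = ((1/2)*(-1/3)*1)*(6*6) = -1/6*36 = -6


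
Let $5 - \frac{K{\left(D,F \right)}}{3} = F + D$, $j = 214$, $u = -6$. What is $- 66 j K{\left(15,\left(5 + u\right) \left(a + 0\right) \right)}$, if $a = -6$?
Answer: $677952$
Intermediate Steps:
$K{\left(D,F \right)} = 15 - 3 D - 3 F$ ($K{\left(D,F \right)} = 15 - 3 \left(F + D\right) = 15 - 3 \left(D + F\right) = 15 - \left(3 D + 3 F\right) = 15 - 3 D - 3 F$)
$- 66 j K{\left(15,\left(5 + u\right) \left(a + 0\right) \right)} = \left(-66\right) 214 \left(15 - 45 - 3 \left(5 - 6\right) \left(-6 + 0\right)\right) = - 14124 \left(15 - 45 - 3 \left(\left(-1\right) \left(-6\right)\right)\right) = - 14124 \left(15 - 45 - 18\right) = \left(-14124\right) \left(-48\right) = 677952$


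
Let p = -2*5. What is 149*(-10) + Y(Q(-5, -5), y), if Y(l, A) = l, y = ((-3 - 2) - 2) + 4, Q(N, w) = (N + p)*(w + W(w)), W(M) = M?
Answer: -1340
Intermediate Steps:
p = -10
Q(N, w) = 2*w*(-10 + N) (Q(N, w) = (N - 10)*(w + w) = (-10 + N)*(2*w) = 2*w*(-10 + N))
y = -3 (y = (-5 - 2) + 4 = -7 + 4 = -3)
149*(-10) + Y(Q(-5, -5), y) = 149*(-10) + 2*(-5)*(-10 - 5) = -1490 + 2*(-5)*(-15) = -1490 + 150 = -1340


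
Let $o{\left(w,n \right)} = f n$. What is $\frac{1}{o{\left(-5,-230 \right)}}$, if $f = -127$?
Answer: $\frac{1}{29210} \approx 3.4235 \cdot 10^{-5}$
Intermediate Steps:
$o{\left(w,n \right)} = - 127 n$
$\frac{1}{o{\left(-5,-230 \right)}} = \frac{1}{\left(-127\right) \left(-230\right)} = \frac{1}{29210}$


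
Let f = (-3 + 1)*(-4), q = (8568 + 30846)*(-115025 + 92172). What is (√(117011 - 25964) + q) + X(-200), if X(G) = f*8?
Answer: -900728078 + √91047 ≈ -9.0073e+8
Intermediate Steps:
q = -900728142 (q = 39414*(-22853) = -900728142)
f = 8 (f = -2*(-4) = 8)
X(G) = 64 (X(G) = 8*8 = 64)
(√(117011 - 25964) + q) + X(-200) = (√(117011 - 25964) - 900728142) + 64 = (√91047 - 900728142) + 64 = (-900728142 + √91047) + 64 = -900728078 + √91047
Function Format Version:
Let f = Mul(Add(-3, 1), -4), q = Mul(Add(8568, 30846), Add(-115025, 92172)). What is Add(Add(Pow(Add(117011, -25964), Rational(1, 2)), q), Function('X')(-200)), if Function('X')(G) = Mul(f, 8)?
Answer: Add(-900728078, Pow(91047, Rational(1, 2))) ≈ -9.0073e+8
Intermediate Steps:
q = -900728142 (q = Mul(39414, -22853) = -900728142)
f = 8 (f = Mul(-2, -4) = 8)
Function('X')(G) = 64 (Function('X')(G) = Mul(8, 8) = 64)
Add(Add(Pow(Add(117011, -25964), Rational(1, 2)), q), Function('X')(-200)) = Add(Add(Pow(Add(117011, -25964), Rational(1, 2)), -900728142), 64) = Add(Add(Pow(91047, Rational(1, 2)), -900728142), 64) = Add(Add(-900728142, Pow(91047, Rational(1, 2))), 64) = Add(-900728078, Pow(91047, Rational(1, 2)))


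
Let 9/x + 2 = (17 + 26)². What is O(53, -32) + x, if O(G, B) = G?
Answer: 97900/1847 ≈ 53.005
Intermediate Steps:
x = 9/1847 (x = 9/(-2 + (17 + 26)²) = 9/(-2 + 43²) = 9/(-2 + 1849) = 9/1847 ≈ 0.0048728)
O(53, -32) + x = 53 + 9/1847 = 97900/1847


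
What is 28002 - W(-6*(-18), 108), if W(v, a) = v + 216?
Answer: 27678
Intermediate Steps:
W(v, a) = 216 + v
28002 - W(-6*(-18), 108) = 28002 - (216 - 6*(-18)) = 28002 - (216 + 108) = 28002 - 1*324 = 28002 - 324 = 27678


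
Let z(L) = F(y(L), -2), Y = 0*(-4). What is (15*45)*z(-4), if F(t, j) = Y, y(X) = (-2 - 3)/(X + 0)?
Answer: 0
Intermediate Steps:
y(X) = -5/X
Y = 0
F(t, j) = 0
z(L) = 0
(15*45)*z(-4) = (15*45)*0 = 675*0 = 0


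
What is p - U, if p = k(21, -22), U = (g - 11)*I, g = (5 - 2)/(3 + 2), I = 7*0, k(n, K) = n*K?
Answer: -462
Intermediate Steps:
k(n, K) = K*n
I = 0
g = ⅗ (g = 3/5 = 3*(⅕) = ⅗ ≈ 0.60000)
U = 0 (U = (⅗ - 11)*0 = -52/5*0 = 0)
p = -462 (p = -22*21 = -462)
p - U = -462 - 1*0 = -462 + 0 = -462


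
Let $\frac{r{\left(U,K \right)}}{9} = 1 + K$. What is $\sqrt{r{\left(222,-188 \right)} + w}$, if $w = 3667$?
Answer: $8 \sqrt{31} \approx 44.542$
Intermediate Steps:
$r{\left(U,K \right)} = 9 + 9 K$ ($r{\left(U,K \right)} = 9 \left(1 + K\right) = 9 + 9 K$)
$\sqrt{r{\left(222,-188 \right)} + w} = \sqrt{\left(9 + 9 \left(-188\right)\right) + 3667} = \sqrt{\left(9 - 1692\right) + 3667} = \sqrt{-1683 + 3667} = \sqrt{1984} = 8 \sqrt{31}$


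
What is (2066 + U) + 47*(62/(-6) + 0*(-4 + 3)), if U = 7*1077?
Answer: 27358/3 ≈ 9119.3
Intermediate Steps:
U = 7539
(2066 + U) + 47*(62/(-6) + 0*(-4 + 3)) = (2066 + 7539) + 47*(62/(-6) + 0*(-4 + 3)) = 9605 + 47*(62*(-1/6) + 0*(-1)) = 9605 + 47*(-31/3 + 0) = 9605 + 47*(-31/3) = 9605 - 1457/3 = 27358/3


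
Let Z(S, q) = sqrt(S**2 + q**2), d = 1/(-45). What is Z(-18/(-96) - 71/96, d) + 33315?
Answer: 33315 + sqrt(633049)/1440 ≈ 33316.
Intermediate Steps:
d = -1/45 ≈ -0.022222
Z(-18/(-96) - 71/96, d) + 33315 = sqrt((-18/(-96) - 71/96)**2 + (-1/45)**2) + 33315 = sqrt((-18*(-1/96) - 71*1/96)**2 + 1/2025) + 33315 = sqrt((3/16 - 71/96)**2 + 1/2025) + 33315 = sqrt((-53/96)**2 + 1/2025) + 33315 = sqrt(2809/9216 + 1/2025) + 33315 = sqrt(633049/2073600) + 33315 = sqrt(633049)/1440 + 33315 = 33315 + sqrt(633049)/1440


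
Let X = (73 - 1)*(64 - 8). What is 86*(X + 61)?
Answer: 351998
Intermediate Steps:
X = 4032 (X = 72*56 = 4032)
86*(X + 61) = 86*(4032 + 61) = 86*4093 = 351998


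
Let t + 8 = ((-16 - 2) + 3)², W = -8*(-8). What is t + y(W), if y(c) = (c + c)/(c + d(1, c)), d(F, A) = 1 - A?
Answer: 345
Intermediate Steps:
W = 64
y(c) = 2*c (y(c) = (c + c)/(c + (1 - c)) = (2*c)/1 = (2*c)*1 = 2*c)
t = 217 (t = -8 + ((-16 - 2) + 3)² = -8 + (-18 + 3)² = -8 + (-15)² = -8 + 225 = 217)
t + y(W) = 217 + 2*64 = 217 + 128 = 345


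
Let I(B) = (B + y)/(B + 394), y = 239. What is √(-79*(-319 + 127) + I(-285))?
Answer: √180205994/109 ≈ 123.16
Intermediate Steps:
I(B) = (239 + B)/(394 + B) (I(B) = (B + 239)/(B + 394) = (239 + B)/(394 + B))
√(-79*(-319 + 127) + I(-285)) = √(-79*(-319 + 127) + (239 - 285)/(394 - 285)) = √(-79*(-192) - 46/109) = √(15168 + (1/109)*(-46)) = √(15168 - 46/109) = √(1653266/109) = √180205994/109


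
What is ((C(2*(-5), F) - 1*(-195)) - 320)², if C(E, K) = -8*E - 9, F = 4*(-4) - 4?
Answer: 2916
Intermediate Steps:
F = -20 (F = -16 - 4 = -20)
C(E, K) = -9 - 8*E
((C(2*(-5), F) - 1*(-195)) - 320)² = (((-9 - 16*(-5)) - 1*(-195)) - 320)² = (((-9 - 8*(-10)) + 195) - 320)² = (((-9 + 80) + 195) - 320)² = ((71 + 195) - 320)² = (266 - 320)² = (-54)² = 2916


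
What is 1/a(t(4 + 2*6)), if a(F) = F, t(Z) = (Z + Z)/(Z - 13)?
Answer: 3/32 ≈ 0.093750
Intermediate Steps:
t(Z) = 2*Z/(-13 + Z) (t(Z) = (2*Z)/(-13 + Z) = 2*Z/(-13 + Z))
1/a(t(4 + 2*6)) = 1/(2*(4 + 2*6)/(-13 + (4 + 2*6))) = 1/(2*(4 + 12)/(-13 + (4 + 12))) = 1/(2*16/(-13 + 16)) = 1/(2*16/3) = 1/(2*16*(1/3)) = 1/(32/3) = 3/32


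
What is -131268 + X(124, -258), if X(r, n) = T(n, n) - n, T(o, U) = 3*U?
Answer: -131784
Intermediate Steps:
X(r, n) = 2*n (X(r, n) = 3*n - n = 2*n)
-131268 + X(124, -258) = -131268 + 2*(-258) = -131268 - 516 = -131784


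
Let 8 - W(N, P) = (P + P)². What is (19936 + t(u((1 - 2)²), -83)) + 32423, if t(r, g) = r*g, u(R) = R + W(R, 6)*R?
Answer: 63564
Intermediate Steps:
W(N, P) = 8 - 4*P² (W(N, P) = 8 - (P + P)² = 8 - (2*P)² = 8 - 4*P²)
u(R) = -135*R (u(R) = R + (8 - 4*6²)*R = R + (8 - 4*36)*R = R + (8 - 144)*R = R - 136*R = -135*R)
t(r, g) = g*r
(19936 + t(u((1 - 2)²), -83)) + 32423 = (19936 - (-11205)*(1 - 2)²) + 32423 = (19936 - (-11205)*(-1)²) + 32423 = (19936 - (-11205)) + 32423 = (19936 - 83*(-135)) + 32423 = (19936 + 11205) + 32423 = 31141 + 32423 = 63564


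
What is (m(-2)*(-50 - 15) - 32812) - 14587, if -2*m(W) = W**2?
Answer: -47269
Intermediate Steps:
m(W) = -W**2/2
(m(-2)*(-50 - 15) - 32812) - 14587 = ((-1/2*(-2)**2)*(-50 - 15) - 32812) - 14587 = (-1/2*4*(-65) - 32812) - 14587 = (-2*(-65) - 32812) - 14587 = (130 - 32812) - 14587 = -32682 - 14587 = -47269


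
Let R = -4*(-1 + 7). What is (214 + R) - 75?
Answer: 115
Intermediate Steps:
R = -24 (R = -4*6 = -24)
(214 + R) - 75 = (214 - 24) - 75 = 190 - 75 = 115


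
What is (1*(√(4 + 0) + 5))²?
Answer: 49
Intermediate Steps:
(1*(√(4 + 0) + 5))² = (1*(√4 + 5))² = (1*(2 + 5))² = (1*7)² = 7² = 49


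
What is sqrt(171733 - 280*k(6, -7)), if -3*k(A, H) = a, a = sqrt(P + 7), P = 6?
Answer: sqrt(1545597 + 840*sqrt(13))/3 ≈ 414.81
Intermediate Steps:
a = sqrt(13) (a = sqrt(6 + 7) = sqrt(13) ≈ 3.6056)
k(A, H) = -sqrt(13)/3
sqrt(171733 - 280*k(6, -7)) = sqrt(171733 - (-280)*sqrt(13)/3) = sqrt(171733 + 280*sqrt(13)/3)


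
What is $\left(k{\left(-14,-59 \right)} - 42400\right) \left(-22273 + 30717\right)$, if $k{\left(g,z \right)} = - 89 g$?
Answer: $-347504376$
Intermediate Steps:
$\left(k{\left(-14,-59 \right)} - 42400\right) \left(-22273 + 30717\right) = \left(\left(-89\right) \left(-14\right) - 42400\right) \left(-22273 + 30717\right) = \left(1246 - 42400\right) 8444 = \left(-41154\right) 8444 = -347504376$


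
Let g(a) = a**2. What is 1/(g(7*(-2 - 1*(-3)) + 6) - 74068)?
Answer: -1/73899 ≈ -1.3532e-5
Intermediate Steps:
1/(g(7*(-2 - 1*(-3)) + 6) - 74068) = 1/((7*(-2 - 1*(-3)) + 6)**2 - 74068) = 1/((7*(-2 + 3) + 6)**2 - 74068) = 1/((7*1 + 6)**2 - 74068) = 1/((7 + 6)**2 - 74068) = 1/(13**2 - 74068) = 1/(169 - 74068) = 1/(-73899) = -1/73899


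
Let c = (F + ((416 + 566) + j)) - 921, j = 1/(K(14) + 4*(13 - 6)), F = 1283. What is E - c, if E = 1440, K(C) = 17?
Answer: 4319/45 ≈ 95.978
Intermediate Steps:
j = 1/45 (j = 1/(17 + 4*(13 - 6)) = 1/(17 + 4*7) = 1/(17 + 28) = 1/45 ≈ 0.022222)
c = 60481/45 (c = (1283 + ((416 + 566) + 1/45)) - 921 = (1283 + (982 + 1/45)) - 921 = (1283 + 44191/45) - 921 = 101926/45 - 921 = 60481/45 ≈ 1344.0)
E - c = 1440 - 1*60481/45 = 1440 - 60481/45 = 4319/45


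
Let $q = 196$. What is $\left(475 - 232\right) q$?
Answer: $47628$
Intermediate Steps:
$\left(475 - 232\right) q = \left(475 - 232\right) 196 = 243 \cdot 196 = 47628$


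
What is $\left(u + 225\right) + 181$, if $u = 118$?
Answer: $524$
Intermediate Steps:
$\left(u + 225\right) + 181 = \left(118 + 225\right) + 181 = 343 + 181 = 524$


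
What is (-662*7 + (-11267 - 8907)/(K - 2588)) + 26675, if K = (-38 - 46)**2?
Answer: 49229507/2234 ≈ 22037.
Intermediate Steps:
K = 7056 (K = (-84)**2 = 7056)
(-662*7 + (-11267 - 8907)/(K - 2588)) + 26675 = (-662*7 + (-11267 - 8907)/(7056 - 2588)) + 26675 = (-4634 - 20174/4468) + 26675 = (-4634 - 20174*1/4468) + 26675 = (-4634 - 10087/2234) + 26675 = -10362443/2234 + 26675 = 49229507/2234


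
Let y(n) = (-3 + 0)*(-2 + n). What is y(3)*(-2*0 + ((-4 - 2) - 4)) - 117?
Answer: -87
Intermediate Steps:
y(n) = 6 - 3*n (y(n) = -3*(-2 + n) = 6 - 3*n)
y(3)*(-2*0 + ((-4 - 2) - 4)) - 117 = (6 - 3*3)*(-2*0 + ((-4 - 2) - 4)) - 117 = (6 - 9)*(0 + (-6 - 4)) - 117 = -3*(0 - 10) - 117 = -3*(-10) - 117 = 30 - 117 = -87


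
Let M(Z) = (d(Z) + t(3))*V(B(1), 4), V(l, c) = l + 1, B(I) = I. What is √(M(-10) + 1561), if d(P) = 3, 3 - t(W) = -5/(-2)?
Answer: 28*√2 ≈ 39.598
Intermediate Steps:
t(W) = ½ (t(W) = 3 - (-5)/(-2) = 3 - (-5)*(-1)/2 = 3 - 1*5/2 = 3 - 5/2 = ½)
V(l, c) = 1 + l
M(Z) = 7 (M(Z) = (3 + ½)*(1 + 1) = (7/2)*2 = 7)
√(M(-10) + 1561) = √(7 + 1561) = √1568 = 28*√2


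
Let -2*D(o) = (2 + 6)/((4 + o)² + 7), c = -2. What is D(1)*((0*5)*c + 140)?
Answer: -35/2 ≈ -17.500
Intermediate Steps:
D(o) = -4/(7 + (4 + o)²) (D(o) = -(2 + 6)/(2*((4 + o)² + 7)) = -4/(7 + (4 + o)²))
D(1)*((0*5)*c + 140) = (-4/(7 + (4 + 1)²))*((0*5)*(-2) + 140) = (-4/(7 + 5²))*(0*(-2) + 140) = (-4/(7 + 25))*(0 + 140) = -4/32*140 = -4*1/32*140 = -⅛*140 = -35/2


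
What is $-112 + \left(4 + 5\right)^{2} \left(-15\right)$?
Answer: $-1327$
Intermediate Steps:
$-112 + \left(4 + 5\right)^{2} \left(-15\right) = -112 + 9^{2} \left(-15\right) = -112 + 81 \left(-15\right) = -112 - 1215 = -1327$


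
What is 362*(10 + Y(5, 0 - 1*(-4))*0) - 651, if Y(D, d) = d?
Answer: 2969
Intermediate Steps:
362*(10 + Y(5, 0 - 1*(-4))*0) - 651 = 362*(10 + (0 - 1*(-4))*0) - 651 = 362*(10 + (0 + 4)*0) - 651 = 362*(10 + 4*0) - 651 = 362*(10 + 0) - 651 = 362*10 - 651 = 3620 - 651 = 2969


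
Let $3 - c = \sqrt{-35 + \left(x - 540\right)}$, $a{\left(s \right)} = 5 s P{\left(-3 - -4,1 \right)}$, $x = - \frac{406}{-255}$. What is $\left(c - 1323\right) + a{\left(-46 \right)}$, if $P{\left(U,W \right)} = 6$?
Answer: $-2700 - \frac{i \sqrt{37285845}}{255} \approx -2700.0 - 23.946 i$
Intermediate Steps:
$x = \frac{406}{255}$ ($x = \left(-406\right) \left(- \frac{1}{255}\right) = \frac{406}{255} \approx 1.5922$)
$a{\left(s \right)} = 30 s$ ($a{\left(s \right)} = 5 s 6 = 30 s$)
$c = 3 - \frac{i \sqrt{37285845}}{255}$ ($c = 3 - \sqrt{-35 + \left(\frac{406}{255} - 540\right)} = 3 - \sqrt{-35 - \frac{137294}{255}} = 3 - \sqrt{- \frac{146219}{255}} = 3 - \frac{i \sqrt{37285845}}{255} \approx 3.0 - 23.946 i$)
$\left(c - 1323\right) + a{\left(-46 \right)} = \left(\left(3 - \frac{i \sqrt{37285845}}{255}\right) - 1323\right) + 30 \left(-46\right) = \left(-1320 - \frac{i \sqrt{37285845}}{255}\right) - 1380 = -2700 - \frac{i \sqrt{37285845}}{255}$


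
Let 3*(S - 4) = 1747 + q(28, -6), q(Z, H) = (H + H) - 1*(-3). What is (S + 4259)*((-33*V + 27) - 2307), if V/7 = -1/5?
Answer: -54084021/5 ≈ -1.0817e+7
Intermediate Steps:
q(Z, H) = 3 + 2*H (q(Z, H) = 2*H + 3 = 3 + 2*H)
V = -7/5 (V = 7*(-1/5) = -7/5 ≈ -1.4000)
S = 1750/3 (S = 4 + (1747 + (3 + 2*(-6)))/3 = 4 + (1747 + (3 - 12))/3 = 4 + (1747 - 9)/3 = 4 + (1/3)*1738 = 4 + 1738/3 = 1750/3 ≈ 583.33)
(S + 4259)*((-33*V + 27) - 2307) = (1750/3 + 4259)*((-33*(-7/5) + 27) - 2307) = 14527*((231/5 + 27) - 2307)/3 = 14527*(366/5 - 2307)/3 = (14527/3)*(-11169/5) = -54084021/5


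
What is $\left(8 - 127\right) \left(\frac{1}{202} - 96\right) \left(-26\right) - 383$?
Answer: $- \frac{30036560}{101} \approx -2.9739 \cdot 10^{5}$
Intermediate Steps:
$\left(8 - 127\right) \left(\frac{1}{202} - 96\right) \left(-26\right) - 383 = - 119 \left(\frac{1}{202} - 96\right) \left(-26\right) - 383 = \left(-119\right) \left(- \frac{19391}{202}\right) \left(-26\right) - 383 = \frac{2307529}{202} \left(-26\right) - 383 = - \frac{29997877}{101} - 383 = - \frac{30036560}{101}$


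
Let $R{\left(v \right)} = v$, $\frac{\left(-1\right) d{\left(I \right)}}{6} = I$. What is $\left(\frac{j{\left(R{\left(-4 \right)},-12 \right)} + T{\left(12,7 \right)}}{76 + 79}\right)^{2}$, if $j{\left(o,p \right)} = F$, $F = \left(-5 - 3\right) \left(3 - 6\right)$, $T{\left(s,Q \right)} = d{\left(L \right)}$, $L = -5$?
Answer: $\frac{2916}{24025} \approx 0.12137$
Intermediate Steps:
$d{\left(I \right)} = - 6 I$
$T{\left(s,Q \right)} = 30$ ($T{\left(s,Q \right)} = \left(-6\right) \left(-5\right) = 30$)
$F = 24$ ($F = \left(-8\right) \left(-3\right) = 24$)
$j{\left(o,p \right)} = 24$
$\left(\frac{j{\left(R{\left(-4 \right)},-12 \right)} + T{\left(12,7 \right)}}{76 + 79}\right)^{2} = \left(\frac{24 + 30}{76 + 79}\right)^{2} = \left(\frac{54}{155}\right)^{2} = \frac{2916}{24025}$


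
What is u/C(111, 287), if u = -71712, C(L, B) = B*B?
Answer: -71712/82369 ≈ -0.87062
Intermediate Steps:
C(L, B) = B²
u/C(111, 287) = -71712/(287²) = -71712/82369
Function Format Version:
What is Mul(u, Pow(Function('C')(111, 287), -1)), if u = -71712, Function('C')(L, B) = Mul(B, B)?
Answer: Rational(-71712, 82369) ≈ -0.87062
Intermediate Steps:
Function('C')(L, B) = Pow(B, 2)
Mul(u, Pow(Function('C')(111, 287), -1)) = Mul(-71712, Pow(Pow(287, 2), -1)) = Mul(-71712, Pow(82369, -1)) = Mul(-71712, Rational(1, 82369)) = Rational(-71712, 82369)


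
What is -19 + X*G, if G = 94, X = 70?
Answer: 6561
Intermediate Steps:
-19 + X*G = -19 + 70*94 = -19 + 6580 = 6561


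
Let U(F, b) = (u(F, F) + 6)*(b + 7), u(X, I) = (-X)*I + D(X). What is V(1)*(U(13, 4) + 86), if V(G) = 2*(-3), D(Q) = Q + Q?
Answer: 8526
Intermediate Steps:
D(Q) = 2*Q
u(X, I) = 2*X - I*X (u(X, I) = (-X)*I + 2*X = -I*X + 2*X = 2*X - I*X)
V(G) = -6
U(F, b) = (6 + F*(2 - F))*(7 + b) (U(F, b) = (F*(2 - F) + 6)*(b + 7) = (6 + F*(2 - F))*(7 + b))
V(1)*(U(13, 4) + 86) = -6*((42 - 7*13² + 6*4 + 14*13 + 13*4*(2 - 1*13)) + 86) = -6*((42 - 7*169 + 24 + 182 + 13*4*(2 - 13)) + 86) = -6*((42 - 1183 + 24 + 182 + 13*4*(-11)) + 86) = -6*((42 - 1183 + 24 + 182 - 572) + 86) = -6*(-1507 + 86) = -6*(-1421) = 8526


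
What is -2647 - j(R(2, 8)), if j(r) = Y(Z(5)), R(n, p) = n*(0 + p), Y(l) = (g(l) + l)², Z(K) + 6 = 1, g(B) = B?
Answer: -2747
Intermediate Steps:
Z(K) = -5 (Z(K) = -6 + 1 = -5)
Y(l) = 4*l² (Y(l) = (l + l)² = (2*l)² = 4*l²)
R(n, p) = n*p
j(r) = 100 (j(r) = 4*(-5)² = 4*25 = 100)
-2647 - j(R(2, 8)) = -2647 - 1*100 = -2647 - 100 = -2747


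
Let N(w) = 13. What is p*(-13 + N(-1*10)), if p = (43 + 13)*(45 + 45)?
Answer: 0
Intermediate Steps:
p = 5040 (p = 56*90 = 5040)
p*(-13 + N(-1*10)) = 5040*(-13 + 13) = 5040*0 = 0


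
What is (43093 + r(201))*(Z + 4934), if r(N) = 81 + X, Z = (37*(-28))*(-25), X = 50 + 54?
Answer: 1334433852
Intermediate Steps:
X = 104
Z = 25900 (Z = -1036*(-25) = 25900)
r(N) = 185 (r(N) = 81 + 104 = 185)
(43093 + r(201))*(Z + 4934) = (43093 + 185)*(25900 + 4934) = 43278*30834 = 1334433852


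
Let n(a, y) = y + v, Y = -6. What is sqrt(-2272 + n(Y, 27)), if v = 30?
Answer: I*sqrt(2215) ≈ 47.064*I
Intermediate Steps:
n(a, y) = 30 + y (n(a, y) = y + 30 = 30 + y)
sqrt(-2272 + n(Y, 27)) = sqrt(-2272 + (30 + 27)) = sqrt(-2272 + 57) = sqrt(-2215) = I*sqrt(2215)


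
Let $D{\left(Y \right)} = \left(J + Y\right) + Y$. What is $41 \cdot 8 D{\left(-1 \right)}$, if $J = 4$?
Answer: $656$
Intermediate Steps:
$D{\left(Y \right)} = 4 + 2 Y$ ($D{\left(Y \right)} = \left(4 + Y\right) + Y = 4 + 2 Y$)
$41 \cdot 8 D{\left(-1 \right)} = 41 \cdot 8 \left(4 + 2 \left(-1\right)\right) = 328 \left(4 - 2\right) = 328 \cdot 2 = 656$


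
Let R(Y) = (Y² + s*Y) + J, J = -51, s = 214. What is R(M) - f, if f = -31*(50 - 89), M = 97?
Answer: 28907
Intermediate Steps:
f = 1209 (f = -31*(-39) = 1209)
R(Y) = -51 + Y² + 214*Y (R(Y) = (Y² + 214*Y) - 51 = -51 + Y² + 214*Y)
R(M) - f = (-51 + 97² + 214*97) - 1*1209 = (-51 + 9409 + 20758) - 1209 = 30116 - 1209 = 28907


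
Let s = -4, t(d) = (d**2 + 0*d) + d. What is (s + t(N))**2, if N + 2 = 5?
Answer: 64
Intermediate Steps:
N = 3 (N = -2 + 5 = 3)
t(d) = d + d**2 (t(d) = (d**2 + 0) + d = d**2 + d = d + d**2)
(s + t(N))**2 = (-4 + 3*(1 + 3))**2 = (-4 + 3*4)**2 = (-4 + 12)**2 = 8**2 = 64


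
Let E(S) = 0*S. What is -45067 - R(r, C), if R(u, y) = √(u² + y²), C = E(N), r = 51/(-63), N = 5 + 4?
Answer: -946424/21 ≈ -45068.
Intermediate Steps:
N = 9
E(S) = 0
r = -17/21 (r = 51*(-1/63) = -17/21 ≈ -0.80952)
C = 0
-45067 - R(r, C) = -45067 - √((-17/21)² + 0²) = -45067 - √(289/441 + 0) = -45067 - √(289/441) = -45067 - 1*17/21 = -45067 - 17/21 = -946424/21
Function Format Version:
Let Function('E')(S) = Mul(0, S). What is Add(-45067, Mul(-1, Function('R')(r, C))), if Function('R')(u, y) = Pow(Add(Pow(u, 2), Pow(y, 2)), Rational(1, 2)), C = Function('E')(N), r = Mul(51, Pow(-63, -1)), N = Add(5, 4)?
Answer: Rational(-946424, 21) ≈ -45068.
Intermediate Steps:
N = 9
Function('E')(S) = 0
r = Rational(-17, 21) (r = Mul(51, Rational(-1, 63)) = Rational(-17, 21) ≈ -0.80952)
C = 0
Add(-45067, Mul(-1, Function('R')(r, C))) = Add(-45067, Mul(-1, Pow(Add(Pow(Rational(-17, 21), 2), Pow(0, 2)), Rational(1, 2)))) = Add(-45067, Mul(-1, Pow(Add(Rational(289, 441), 0), Rational(1, 2)))) = Add(-45067, Mul(-1, Pow(Rational(289, 441), Rational(1, 2)))) = Add(-45067, Mul(-1, Rational(17, 21))) = Add(-45067, Rational(-17, 21)) = Rational(-946424, 21)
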